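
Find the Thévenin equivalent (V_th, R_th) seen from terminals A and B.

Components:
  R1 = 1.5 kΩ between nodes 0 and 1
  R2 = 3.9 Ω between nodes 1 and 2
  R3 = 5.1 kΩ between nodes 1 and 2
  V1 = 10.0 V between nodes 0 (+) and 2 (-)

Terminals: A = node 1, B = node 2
Step 1 — V_th is the open-circuit voltage V_A - V_B (nothing connected across the terminals).
Nodal analysis, taking node 2 as the 0 V reference.
Source V1 fixes V_0 = 10 V.
KCL at each unknown node (sum of currents leaving = 0; resistances in Ω):
  Node 1: (V_1 - 10)/1500 + (V_1 - 0)/3.9 + (V_1 - 0)/5100 = 0
Collecting terms: 0.2573 × V_1 = 0.006667  =>  V_1 = 0.02591 V
V_th = V_1 - V_2 = 0.02591 - 0 = 0.02591 V
Step 2 — R_th: zero the source — replace V1 by a short circuit (node 2 merges into node 0) — and find the resistance seen between A (node 1) and B (node 0).
Reduce the network between node 1 (A) and node 0 (B) by series/parallel combination:
  Rp1 = R1 ‖ R2 ‖ R3 (parallel, all between nodes 0 and 1) = 1/(1/1500 + 1/3.9 + 1/5100) = 3.887 Ω
R_th = 3.887 Ω

Final answer: V_th = 0.02591 V, R_th = 3.887 Ω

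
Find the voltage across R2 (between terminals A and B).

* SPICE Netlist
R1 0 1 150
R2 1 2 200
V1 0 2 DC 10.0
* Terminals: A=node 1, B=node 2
R1 and R2 are in series across V1 (node 0 → node 1 → node 2), and the output A–B is taken across R2, so this is a voltage divider.
Series current: I = V1/(R1 + R2) = 10/(150 + 200) = 10/350 = 0.02857 A
V_R2 = I × R2 = V1 × R2/(R1 + R2) = 10 × 200/350 = 5.714 V

Final answer: 5.714 V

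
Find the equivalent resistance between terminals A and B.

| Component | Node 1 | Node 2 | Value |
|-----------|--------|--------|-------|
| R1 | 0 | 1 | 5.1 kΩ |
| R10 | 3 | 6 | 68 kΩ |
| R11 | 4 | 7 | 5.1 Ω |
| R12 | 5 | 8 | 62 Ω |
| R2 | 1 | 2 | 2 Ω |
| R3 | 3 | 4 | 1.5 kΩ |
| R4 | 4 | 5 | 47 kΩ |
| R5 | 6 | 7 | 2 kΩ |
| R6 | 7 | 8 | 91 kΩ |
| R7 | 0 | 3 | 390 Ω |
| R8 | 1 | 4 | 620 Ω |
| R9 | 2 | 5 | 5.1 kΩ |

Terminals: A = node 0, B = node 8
The network is not a plain series/parallel combination. Inject a 1 A test current into terminal A (node 0) and return it from terminal B (node 8); then R_eq = V_A / (1 A).
Nodal analysis, taking node 8 as the 0 V reference.
Current source I_test pushes 1 A into node 0 and draws it out of node 8.
KCL at each unknown node (sum of currents leaving = 0; resistances in Ω):
  Node 0: (V_0 - V_1)/5100 + (V_0 - V_3)/390 - 1 = 0
  Node 1: (V_1 - V_0)/5100 + (V_1 - V_2)/2 + (V_1 - V_4)/620 = 0
  Node 2: (V_2 - V_1)/2 + (V_2 - V_5)/5100 = 0
  Node 3: (V_3 - V_0)/390 + (V_3 - V_4)/1500 + (V_3 - V_6)/68000 = 0
  Node 4: (V_4 - V_1)/620 + (V_4 - V_3)/1500 + (V_4 - V_5)/47000 + (V_4 - V_7)/5.1 = 0
  Node 5: (V_5 - V_2)/5100 + (V_5 - V_4)/47000 + (V_5 - 0)/62 = 0
  Node 6: (V_6 - V_3)/68000 + (V_6 - V_7)/2000 = 0
  Node 7: (V_7 - V_4)/5.1 + (V_7 - V_6)/2000 + (V_7 - 0)/91000 = 0
Collecting terms (coefficients in siemens):
  0.00276·V_0 - 0.0001961·V_1 - 0.002564·V_3 = 1
  0.5018·V_1 - 0.0001961·V_0 - 0.5·V_2 - 0.001613·V_4 = 0
  0.5002·V_2 - 0.5·V_1 - 0.0001961·V_5 = 0
  0.003245·V_3 - 0.002564·V_0 - 0.0006667·V_4 - 0.00001471·V_6 = 0
  0.1984·V_4 - 0.001613·V_1 - 0.0006667·V_3 - 0.00002128·V_5 - 0.1961·V_7 = 0
  0.01635·V_5 - 0.0001961·V_2 - 0.00002128·V_4 = 0
  0.0005147·V_6 - 0.00001471·V_3 - 0.0005·V_7 = 0
  0.1966·V_7 - 0.1961·V_4 - 0.0005·V_6 = 0
Solving these 8 simultaneous equations (Gaussian elimination) gives:
  V_0 = 5995 V, V_1 = 4390 V, V_2 = 4388 V, V_3 = 5728 V
  V_4 = 4721 V, V_5 = 58.78 V, V_6 = 4750 V, V_7 = 4721 V
R_eq = V_0 / 1 A = 5995 Ω = 5.995 kΩ

Final answer: 5.995 kΩ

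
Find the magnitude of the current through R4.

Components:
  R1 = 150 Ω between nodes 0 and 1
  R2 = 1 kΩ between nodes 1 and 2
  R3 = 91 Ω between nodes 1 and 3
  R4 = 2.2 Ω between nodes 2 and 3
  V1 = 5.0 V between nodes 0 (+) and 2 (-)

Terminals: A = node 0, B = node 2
Nodal analysis, taking node 2 as the 0 V reference.
Source V1 fixes V_0 = 5 V.
KCL at each unknown node (sum of currents leaving = 0; resistances in Ω):
  Node 1: (V_1 - 5)/150 + (V_1 - 0)/1000 + (V_1 - V_3)/91 = 0
  Node 3: (V_3 - V_1)/91 + (V_3 - 0)/2.2 = 0
Collecting terms (coefficients in siemens):
  0.01866·V_1 - 0.01099·V_3 = 0.03333
  0.4655·V_3 - 0.01099·V_1 = 0
Determinant D = (0.01866)(0.4655) - (-0.01099)(-0.01099) = 0.008564
V_1 = [(0.03333)(0.4655) - (-0.01099)(0)]/D = 1.812 V
V_3 = [(0.01866)(0) - (0.03333)(-0.01099)]/D = 0.04277 V
I_R4 = (V_2 - V_3)/R4 = (0 - 0.04277)/2.2 = -0.01944 A
|I_R4| = 0.01944 A

Final answer: |I_R4| = 0.01944 A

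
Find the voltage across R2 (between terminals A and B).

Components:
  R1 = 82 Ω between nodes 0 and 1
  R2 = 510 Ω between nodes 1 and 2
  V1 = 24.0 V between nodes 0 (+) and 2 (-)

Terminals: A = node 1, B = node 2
R1 and R2 are in series across V1 (node 0 → node 1 → node 2), and the output A–B is taken across R2, so this is a voltage divider.
Series current: I = V1/(R1 + R2) = 24/(82 + 510) = 24/592 = 0.04054 A
V_R2 = I × R2 = V1 × R2/(R1 + R2) = 24 × 510/592 = 20.68 V

Final answer: 20.68 V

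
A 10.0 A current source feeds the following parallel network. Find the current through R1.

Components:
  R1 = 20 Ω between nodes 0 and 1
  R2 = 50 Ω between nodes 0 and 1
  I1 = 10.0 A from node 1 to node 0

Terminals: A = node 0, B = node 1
All resistors sit directly between nodes 0 and 1, so they are in parallel and share one voltage V; the full source current 10 A splits among them.
1/R_par = 1/20 + 1/50 = 0.07 S  =>  R_par = 14.29 Ω
V = I × R_par = 10 × 14.29 = 142.9 V
I_R1 = V/R1 = 142.9/20 = 7.143 A

Final answer: 7.143 A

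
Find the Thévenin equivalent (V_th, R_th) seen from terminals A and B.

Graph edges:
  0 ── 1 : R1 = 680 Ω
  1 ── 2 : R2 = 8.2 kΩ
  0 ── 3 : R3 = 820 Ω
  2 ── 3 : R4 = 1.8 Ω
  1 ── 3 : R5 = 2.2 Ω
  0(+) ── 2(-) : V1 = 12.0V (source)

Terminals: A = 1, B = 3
Step 1 — V_th is the open-circuit voltage V_A - V_B (nothing connected across the terminals).
Nodal analysis, taking node 2 as the 0 V reference.
Source V1 fixes V_0 = 12 V.
KCL at each unknown node (sum of currents leaving = 0; resistances in Ω):
  Node 1: (V_1 - 12)/680 + (V_1 - 0)/8200 + (V_1 - V_3)/2.2 = 0
  Node 3: (V_3 - 12)/820 + (V_3 - 0)/1.8 + (V_3 - V_1)/2.2 = 0
Collecting terms (coefficients in siemens):
  0.4561·V_1 - 0.4545·V_3 = 0.01765
  1.011·V_3 - 0.4545·V_1 = 0.01463
Determinant D = (0.4561)(1.011) - (-0.4545)(-0.4545) = 0.2547
V_1 = [(0.01765)(1.011) - (-0.4545)(0.01463)]/D = 0.09619 V
V_3 = [(0.4561)(0.01463) - (0.01765)(-0.4545)]/D = 0.0577 V
V_th = V_1 - V_3 = 0.09619 - 0.0577 = 0.03849 V
Step 2 — R_th: zero the source — replace V1 by a short circuit (node 2 merges into node 0) — and find the resistance seen between A (node 1) and B (node 3).
Reduce the network between node 1 (A) and node 3 (B) by series/parallel combination:
  Rp1 = R1 ‖ R2 (parallel, both between nodes 0 and 1) = 1/(1/680 + 1/8200) = 627.9 Ω
  Rp2 = R3 ‖ R4 (parallel, both between nodes 0 and 3) = 1/(1/820 + 1/1.8) = 1.796 Ω
  Rs1 = Rp1 + Rp2 (series, joined only at node 0) = 627.9 + 1.796 = 629.7 Ω
  Rp3 = R5 ‖ Rs1 (parallel, both between nodes 1 and 3) = 1/(1/2.2 + 1/629.7) = 2.192 Ω
R_th = 2.192 Ω

Final answer: V_th = 0.03849 V, R_th = 2.192 Ω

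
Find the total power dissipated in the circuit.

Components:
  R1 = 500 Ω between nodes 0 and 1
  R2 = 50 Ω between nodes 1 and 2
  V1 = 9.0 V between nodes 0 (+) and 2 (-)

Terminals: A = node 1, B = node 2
Nodal analysis, taking node 2 as the 0 V reference.
Source V1 fixes V_0 = 9 V.
KCL at each unknown node (sum of currents leaving = 0; resistances in Ω):
  Node 1: (V_1 - 9)/500 + (V_1 - 0)/50 = 0
Collecting terms: 0.022 × V_1 = 0.018  =>  V_1 = 0.8182 V
Power in each resistor, P = (ΔV)²/R:
  P_R1 = (9 - 0.8182)²/500 = 0.1339 W
  P_R2 = (0.8182 - 0)²/50 = 0.01339 W
P_total = P_R1 + P_R2 = 0.1473 W

Final answer: 0.1473 W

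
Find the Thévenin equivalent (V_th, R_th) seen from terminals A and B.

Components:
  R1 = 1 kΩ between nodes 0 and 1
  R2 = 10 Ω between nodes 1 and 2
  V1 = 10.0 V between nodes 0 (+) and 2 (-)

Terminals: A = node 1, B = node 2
Step 1 — V_th is the open-circuit voltage V_A - V_B (nothing connected across the terminals).
Nodal analysis, taking node 2 as the 0 V reference.
Source V1 fixes V_0 = 10 V.
KCL at each unknown node (sum of currents leaving = 0; resistances in Ω):
  Node 1: (V_1 - 10)/1000 + (V_1 - 0)/10 = 0
Collecting terms: 0.101 × V_1 = 0.01  =>  V_1 = 0.09901 V
V_th = V_1 - V_2 = 0.09901 - 0 = 0.09901 V
Step 2 — R_th: zero the source — replace V1 by a short circuit (node 2 merges into node 0) — and find the resistance seen between A (node 1) and B (node 0).
Reduce the network between node 1 (A) and node 0 (B) by series/parallel combination:
  Rp1 = R1 ‖ R2 (parallel, both between nodes 0 and 1) = 1/(1/1000 + 1/10) = 9.901 Ω
R_th = 9.901 Ω

Final answer: V_th = 0.09901 V, R_th = 9.901 Ω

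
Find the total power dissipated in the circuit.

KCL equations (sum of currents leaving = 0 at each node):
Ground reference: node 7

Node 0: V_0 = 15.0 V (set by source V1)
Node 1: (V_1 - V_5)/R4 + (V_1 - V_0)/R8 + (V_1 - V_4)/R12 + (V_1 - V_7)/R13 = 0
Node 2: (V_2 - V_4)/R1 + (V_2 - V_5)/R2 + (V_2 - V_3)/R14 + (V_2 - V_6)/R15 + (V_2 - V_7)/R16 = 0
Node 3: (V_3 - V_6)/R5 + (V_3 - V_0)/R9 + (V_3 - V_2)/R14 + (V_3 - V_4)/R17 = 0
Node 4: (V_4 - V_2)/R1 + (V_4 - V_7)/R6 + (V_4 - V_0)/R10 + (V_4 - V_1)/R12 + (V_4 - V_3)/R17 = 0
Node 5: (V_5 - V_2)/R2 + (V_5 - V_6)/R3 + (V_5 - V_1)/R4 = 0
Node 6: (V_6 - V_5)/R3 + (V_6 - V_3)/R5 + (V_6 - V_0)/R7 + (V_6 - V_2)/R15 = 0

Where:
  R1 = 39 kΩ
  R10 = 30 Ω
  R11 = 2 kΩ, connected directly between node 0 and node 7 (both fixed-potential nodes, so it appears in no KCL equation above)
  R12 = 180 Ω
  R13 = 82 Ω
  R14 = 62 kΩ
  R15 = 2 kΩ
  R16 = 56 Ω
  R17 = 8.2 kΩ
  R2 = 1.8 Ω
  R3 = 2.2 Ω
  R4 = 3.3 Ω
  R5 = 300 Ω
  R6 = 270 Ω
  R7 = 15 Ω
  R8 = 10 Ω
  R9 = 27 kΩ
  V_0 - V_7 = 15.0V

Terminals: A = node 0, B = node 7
Nodal analysis, taking node 7 as the 0 V reference.
Source V1 fixes V_0 = 15 V.
KCL at each unknown node (sum of currents leaving = 0; resistances in Ω):
  Node 1: (V_1 - V_5)/3.3 + (V_1 - 15)/10 + (V_1 - V_4)/180 + (V_1 - 0)/82 = 0
  Node 2: (V_2 - V_4)/39000 + (V_2 - V_5)/1.8 + (V_2 - V_3)/62000 + (V_2 - V_6)/2000 + (V_2 - 0)/56 = 0
  Node 3: (V_3 - V_6)/300 + (V_3 - 15)/27000 + (V_3 - V_2)/62000 + (V_3 - V_4)/8200 = 0
  Node 4: (V_4 - V_2)/39000 + (V_4 - 0)/270 + (V_4 - 15)/30 + (V_4 - V_1)/180 + (V_4 - V_3)/8200 = 0
  Node 5: (V_5 - V_2)/1.8 + (V_5 - V_6)/2.2 + (V_5 - V_1)/3.3 = 0
  Node 6: (V_6 - V_5)/2.2 + (V_6 - V_3)/300 + (V_6 - 15)/15 + (V_6 - V_2)/2000 = 0
Collecting terms (coefficients in siemens):
  0.4208·V_1 - 0.005556·V_4 - 0.303·V_5 = 1.5
  0.574·V_2 - 0.00001613·V_3 - 0.00002564·V_4 - 0.5556·V_5 - 0.0005·V_6 = 0
  0.003508·V_3 - 0.00001613·V_2 - 0.000122·V_4 - 0.003333·V_6 = 0.0005556
  0.04274·V_4 - 0.005556·V_1 - 0.00002564·V_2 - 0.000122·V_3 = 0.5
  1.313·V_5 - 0.303·V_1 - 0.5556·V_2 - 0.4545·V_6 = 0
  0.525·V_6 - 0.0005·V_2 - 0.003333·V_3 - 0.4545·V_5 = 1
Solving these 6 simultaneous equations (Gaussian elimination) gives:
  V_1 = 12.76 V, V_2 = 12.13 V, V_3 = 12.88 V, V_4 = 13.4 V
  V_5 = 12.52 V, V_6 = 12.84 V
Power in each resistor, P = (ΔV)²/R:
  P_R1 = (12.13 - 13.4)²/39000 = 0.00004139 W
  P_R2 = (12.13 - 12.52)²/1.8 = 0.08415 W
  P_R3 = (12.52 - 12.84)²/2.2 = 0.04563 W
  P_R4 = (12.76 - 12.52)²/3.3 = 0.0172 W
  P_R5 = (12.88 - 12.84)²/300 = 0.000005126 W
  P_R6 = (13.4 - 0)²/270 = 0.6651 W
  P_R7 = (15 - 12.84)²/15 = 0.3121 W
  P_R8 = (15 - 12.76)²/10 = 0.5027 W
  P_R9 = (15 - 12.88)²/27000 = 0.0001671 W
  P_R10 = (15 - 13.4)²/30 = 0.08523 W
  P_R11 = (15 - 0)²/2000 = 0.1125 W
  P_R12 = (12.76 - 13.4)²/180 = 0.002297 W
  P_R13 = (12.76 - 0)²/82 = 1.985 W
  P_R14 = (12.13 - 12.88)²/62000 = 0.000008958 W
  P_R15 = (12.13 - 12.84)²/2000 = 0.0002492 W
  P_R16 = (12.13 - 0)²/56 = 2.628 W
  P_R17 = (12.88 - 13.4)²/8200 = 0.00003365 W
P_total = P_R1 + P_R2 + P_R3 + P_R4 + P_R5 + P_R6 + P_R7 + P_R8 + P_R9 + P_R10 + P_R11 + P_R12 + P_R13 + P_R14 + P_R15 + P_R16 + P_R17 = 6.44 W

Final answer: 6.44 W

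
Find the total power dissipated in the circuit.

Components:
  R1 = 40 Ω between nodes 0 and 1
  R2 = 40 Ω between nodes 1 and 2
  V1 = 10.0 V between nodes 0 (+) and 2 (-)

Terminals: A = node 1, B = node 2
Nodal analysis, taking node 2 as the 0 V reference.
Source V1 fixes V_0 = 10 V.
KCL at each unknown node (sum of currents leaving = 0; resistances in Ω):
  Node 1: (V_1 - 10)/40 + (V_1 - 0)/40 = 0
Collecting terms: 0.05 × V_1 = 0.25  =>  V_1 = 5 V
Power in each resistor, P = (ΔV)²/R:
  P_R1 = (10 - 5)²/40 = 0.625 W
  P_R2 = (5 - 0)²/40 = 0.625 W
P_total = P_R1 + P_R2 = 1.25 W

Final answer: 1.25 W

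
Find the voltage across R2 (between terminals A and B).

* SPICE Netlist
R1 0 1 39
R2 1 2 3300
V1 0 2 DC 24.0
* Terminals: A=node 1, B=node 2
R1 and R2 are in series across V1 (node 0 → node 1 → node 2), and the output A–B is taken across R2, so this is a voltage divider.
Series current: I = V1/(R1 + R2) = 24/(39 + 3300) = 24/3339 = 0.007188 A
V_R2 = I × R2 = V1 × R2/(R1 + R2) = 24 × 3300/3339 = 23.72 V

Final answer: 23.72 V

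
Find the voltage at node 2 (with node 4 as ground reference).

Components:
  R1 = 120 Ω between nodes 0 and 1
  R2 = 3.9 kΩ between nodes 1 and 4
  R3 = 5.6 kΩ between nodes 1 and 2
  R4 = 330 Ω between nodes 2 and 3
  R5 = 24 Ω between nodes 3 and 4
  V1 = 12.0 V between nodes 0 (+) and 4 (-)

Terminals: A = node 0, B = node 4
Nodal analysis, taking node 4 as the 0 V reference.
Source V1 fixes V_0 = 12 V.
KCL at each unknown node (sum of currents leaving = 0; resistances in Ω):
  Node 1: (V_1 - 12)/120 + (V_1 - 0)/3900 + (V_1 - V_2)/5600 = 0
  Node 2: (V_2 - V_1)/5600 + (V_2 - V_3)/330 = 0
  Node 3: (V_3 - V_2)/330 + (V_3 - 0)/24 = 0
Collecting terms (coefficients in siemens):
  0.008768·V_1 - 0.0001786·V_2 = 0.1
  0.003209·V_2 - 0.0001786·V_1 - 0.00303·V_3 = 0
  0.0447·V_3 - 0.00303·V_2 = 0
Solving these 3 simultaneous equations (Gaussian elimination) gives:
  V_1 = 11.42 V, V_2 = 0.6789 V, V_3 = 0.04603 V
The requested potential is V_2 = 0.6789 V.

Final answer: V_2 = 0.6789 V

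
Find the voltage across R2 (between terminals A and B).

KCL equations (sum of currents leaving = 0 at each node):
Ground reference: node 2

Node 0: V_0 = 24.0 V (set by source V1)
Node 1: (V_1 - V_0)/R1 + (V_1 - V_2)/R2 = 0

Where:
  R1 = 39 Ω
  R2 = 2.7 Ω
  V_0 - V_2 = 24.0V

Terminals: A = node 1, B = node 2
R1 and R2 are in series across V1 (node 0 → node 1 → node 2), and the output A–B is taken across R2, so this is a voltage divider.
Series current: I = V1/(R1 + R2) = 24/(39 + 2.7) = 24/41.7 = 0.5755 A
V_R2 = I × R2 = V1 × R2/(R1 + R2) = 24 × 2.7/41.7 = 1.554 V

Final answer: 1.554 V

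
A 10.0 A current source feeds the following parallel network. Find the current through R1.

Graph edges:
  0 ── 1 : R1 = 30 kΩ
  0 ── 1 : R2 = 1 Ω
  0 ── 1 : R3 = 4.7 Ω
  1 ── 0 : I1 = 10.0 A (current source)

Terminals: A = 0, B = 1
All resistors sit directly between nodes 0 and 1, so they are in parallel and share one voltage V; the full source current 10 A splits among them.
1/R_par = 1/30000 + 1/1 + 1/4.7 = 1.213 S  =>  R_par = 0.8245 Ω
V = I × R_par = 10 × 0.8245 = 8.245 V
I_R1 = V/R1 = 8.245/30000 = 0.0002748 A

Final answer: 0.0002748 A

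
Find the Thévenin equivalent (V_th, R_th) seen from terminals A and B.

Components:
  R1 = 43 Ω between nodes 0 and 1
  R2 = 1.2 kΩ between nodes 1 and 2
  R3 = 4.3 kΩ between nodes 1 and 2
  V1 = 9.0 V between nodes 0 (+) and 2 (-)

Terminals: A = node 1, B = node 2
Step 1 — V_th is the open-circuit voltage V_A - V_B (nothing connected across the terminals).
Nodal analysis, taking node 2 as the 0 V reference.
Source V1 fixes V_0 = 9 V.
KCL at each unknown node (sum of currents leaving = 0; resistances in Ω):
  Node 1: (V_1 - 9)/43 + (V_1 - 0)/1200 + (V_1 - 0)/4300 = 0
Collecting terms: 0.02432 × V_1 = 0.2093  =>  V_1 = 8.606 V
V_th = V_1 - V_2 = 8.606 - 0 = 8.606 V
Step 2 — R_th: zero the source — replace V1 by a short circuit (node 2 merges into node 0) — and find the resistance seen between A (node 1) and B (node 0).
Reduce the network between node 1 (A) and node 0 (B) by series/parallel combination:
  Rp1 = R1 ‖ R2 ‖ R3 (parallel, all between nodes 0 and 1) = 1/(1/43 + 1/1200 + 1/4300) = 41.12 Ω
R_th = 41.12 Ω

Final answer: V_th = 8.606 V, R_th = 41.12 Ω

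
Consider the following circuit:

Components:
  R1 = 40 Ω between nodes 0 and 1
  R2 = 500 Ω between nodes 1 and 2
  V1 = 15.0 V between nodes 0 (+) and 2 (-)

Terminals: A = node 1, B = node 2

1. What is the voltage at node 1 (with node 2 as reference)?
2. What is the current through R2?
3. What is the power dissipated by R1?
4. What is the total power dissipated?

Nodal analysis, taking node 2 as the 0 V reference.
Source V1 fixes V_0 = 15 V.
KCL at each unknown node (sum of currents leaving = 0; resistances in Ω):
  Node 1: (V_1 - 15)/40 + (V_1 - 0)/500 = 0
Collecting terms: 0.027 × V_1 = 0.375  =>  V_1 = 13.89 V
Part 1:
  Read off the nodal solution: V_1 = 13.89 V
Part 2:
  I_R2 = (V_1 - V_2)/R2 = (13.89 - 0)/500 = 0.02778 A
  Magnitude: I_R2 = 0.02778 A
Part 3:
  I_R1 = (V_0 - V_1)/R1 = (15 - 13.89)/40 = 0.02778 A
  P_R1 = I_R1² × R1 = (0.02778)² × 40 = 0.03086 W
Part 4:
  Power in each resistor, P = (ΔV)²/R:
    P_R1 = (15 - 13.89)²/40 = 0.03086 W
    P_R2 = (13.89 - 0)²/500 = 0.3858 W
  P_total = P_R1 + P_R2 = 0.4167 W

Final answers:
1. V_1 = 13.89 V
2. I_R2 = 0.02778 A
3. P_R1 = 0.03086 W
4. P_total = 0.4167 W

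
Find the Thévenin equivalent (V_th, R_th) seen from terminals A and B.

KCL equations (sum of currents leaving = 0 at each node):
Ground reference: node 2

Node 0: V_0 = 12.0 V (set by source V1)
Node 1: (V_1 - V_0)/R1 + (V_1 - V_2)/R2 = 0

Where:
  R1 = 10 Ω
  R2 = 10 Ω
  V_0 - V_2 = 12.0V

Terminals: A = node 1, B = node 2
Step 1 — V_th is the open-circuit voltage V_A - V_B (nothing connected across the terminals).
Nodal analysis, taking node 2 as the 0 V reference.
Source V1 fixes V_0 = 12 V.
KCL at each unknown node (sum of currents leaving = 0; resistances in Ω):
  Node 1: (V_1 - 12)/10 + (V_1 - 0)/10 = 0
Collecting terms: 0.2 × V_1 = 1.2  =>  V_1 = 6 V
V_th = V_1 - V_2 = 6 - 0 = 6 V
Step 2 — R_th: zero the source — replace V1 by a short circuit (node 2 merges into node 0) — and find the resistance seen between A (node 1) and B (node 0).
Reduce the network between node 1 (A) and node 0 (B) by series/parallel combination:
  Rp1 = R1 ‖ R2 (parallel, both between nodes 0 and 1) = 1/(1/10 + 1/10) = 5 Ω
R_th = 5 Ω

Final answer: V_th = 6 V, R_th = 5 Ω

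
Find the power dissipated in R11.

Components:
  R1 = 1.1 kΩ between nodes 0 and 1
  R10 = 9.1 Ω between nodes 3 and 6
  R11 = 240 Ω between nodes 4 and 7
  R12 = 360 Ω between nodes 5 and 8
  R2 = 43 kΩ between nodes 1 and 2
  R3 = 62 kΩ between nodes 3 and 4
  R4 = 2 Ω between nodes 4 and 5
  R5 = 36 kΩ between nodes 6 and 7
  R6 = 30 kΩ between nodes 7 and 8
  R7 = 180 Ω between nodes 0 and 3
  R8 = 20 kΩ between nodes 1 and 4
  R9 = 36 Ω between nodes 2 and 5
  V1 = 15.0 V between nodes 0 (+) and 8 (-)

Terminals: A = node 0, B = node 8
Nodal analysis, taking node 8 as the 0 V reference.
Source V1 fixes V_0 = 15 V.
KCL at each unknown node (sum of currents leaving = 0; resistances in Ω):
  Node 1: (V_1 - 15)/1100 + (V_1 - V_2)/43000 + (V_1 - V_4)/20000 = 0
  Node 2: (V_2 - V_1)/43000 + (V_2 - V_5)/36 = 0
  Node 3: (V_3 - V_4)/62000 + (V_3 - 15)/180 + (V_3 - V_6)/9.1 = 0
  Node 4: (V_4 - V_3)/62000 + (V_4 - V_5)/2 + (V_4 - V_1)/20000 + (V_4 - V_7)/240 = 0
  Node 5: (V_5 - V_4)/2 + (V_5 - V_2)/36 + (V_5 - 0)/360 = 0
  Node 6: (V_6 - V_7)/36000 + (V_6 - V_3)/9.1 = 0
  Node 7: (V_7 - V_6)/36000 + (V_7 - 0)/30000 + (V_7 - V_4)/240 = 0
Collecting terms (coefficients in siemens):
  0.0009823·V_1 - 0.00002326·V_2 - 0.00005·V_4 = 0.01364
  0.0278·V_2 - 0.00002326·V_1 - 0.02778·V_5 = 0
  0.1155·V_3 - 0.00001613·V_4 - 0.1099·V_6 = 0.08333
  0.5042·V_4 - 0.00005·V_1 - 0.00001613·V_3 - 0.5·V_5 - 0.004167·V_7 = 0
  0.5306·V_5 - 0.02778·V_2 - 0.5·V_4 = 0
  0.1099·V_6 - 0.1099·V_3 - 0.00002778·V_7 = 0
  0.004228·V_7 - 0.004167·V_4 - 0.00002778·V_6 = 0
Solving these 7 simultaneous equations (Gaussian elimination) gives:
  V_1 = 13.92 V, V_2 = 0.5806 V, V_3 = 14.89 V, V_4 = 0.572 V
  V_5 = 0.5695 V, V_6 = 14.88 V, V_7 = 0.6615 V
I_R11 = (V_4 - V_7)/R11 = (0.572 - 0.6615)/240 = -0.000373 A
P_R11 = I_R11² × R11 = (-0.000373)² × 240 = 0.00003339 W

Final answer: 3.339e-05 W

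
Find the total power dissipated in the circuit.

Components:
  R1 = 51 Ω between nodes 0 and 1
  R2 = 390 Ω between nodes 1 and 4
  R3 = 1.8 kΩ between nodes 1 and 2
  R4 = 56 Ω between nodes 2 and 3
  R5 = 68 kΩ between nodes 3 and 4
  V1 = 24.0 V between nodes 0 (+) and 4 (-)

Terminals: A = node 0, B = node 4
Nodal analysis, taking node 4 as the 0 V reference.
Source V1 fixes V_0 = 24 V.
KCL at each unknown node (sum of currents leaving = 0; resistances in Ω):
  Node 1: (V_1 - 24)/51 + (V_1 - 0)/390 + (V_1 - V_2)/1800 = 0
  Node 2: (V_2 - V_1)/1800 + (V_2 - V_3)/56 = 0
  Node 3: (V_3 - V_2)/56 + (V_3 - 0)/68000 = 0
Collecting terms (coefficients in siemens):
  0.02273·V_1 - 0.0005556·V_2 = 0.4706
  0.01841·V_2 - 0.0005556·V_1 - 0.01786·V_3 = 0
  0.01787·V_3 - 0.01786·V_2 = 0
Solving these 3 simultaneous equations (Gaussian elimination) gives:
  V_1 = 21.21 V, V_2 = 20.66 V, V_3 = 20.65 V
Power in each resistor, P = (ΔV)²/R:
  P_R1 = (24 - 21.21)²/51 = 0.1525 W
  P_R2 = (21.21 - 0)²/390 = 1.154 W
  P_R3 = (21.21 - 20.66)²/1800 = 0.000166 W
  P_R4 = (20.66 - 20.65)²/56 = 0.000005163 W
  P_R5 = (20.65 - 0)²/68000 = 0.006269 W
P_total = P_R1 + P_R2 + P_R3 + P_R4 + P_R5 = 1.313 W

Final answer: 1.313 W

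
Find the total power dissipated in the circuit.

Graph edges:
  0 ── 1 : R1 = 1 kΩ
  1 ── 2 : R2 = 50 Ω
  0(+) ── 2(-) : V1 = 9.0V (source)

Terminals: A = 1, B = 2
Nodal analysis, taking node 2 as the 0 V reference.
Source V1 fixes V_0 = 9 V.
KCL at each unknown node (sum of currents leaving = 0; resistances in Ω):
  Node 1: (V_1 - 9)/1000 + (V_1 - 0)/50 = 0
Collecting terms: 0.021 × V_1 = 0.009  =>  V_1 = 0.4286 V
Power in each resistor, P = (ΔV)²/R:
  P_R1 = (9 - 0.4286)²/1000 = 0.07347 W
  P_R2 = (0.4286 - 0)²/50 = 0.003673 W
P_total = P_R1 + P_R2 = 0.07714 W

Final answer: 0.07714 W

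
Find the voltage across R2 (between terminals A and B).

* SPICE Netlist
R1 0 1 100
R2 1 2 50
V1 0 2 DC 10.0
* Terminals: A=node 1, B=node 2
R1 and R2 are in series across V1 (node 0 → node 1 → node 2), and the output A–B is taken across R2, so this is a voltage divider.
Series current: I = V1/(R1 + R2) = 10/(100 + 50) = 10/150 = 0.06667 A
V_R2 = I × R2 = V1 × R2/(R1 + R2) = 10 × 50/150 = 3.333 V

Final answer: 3.333 V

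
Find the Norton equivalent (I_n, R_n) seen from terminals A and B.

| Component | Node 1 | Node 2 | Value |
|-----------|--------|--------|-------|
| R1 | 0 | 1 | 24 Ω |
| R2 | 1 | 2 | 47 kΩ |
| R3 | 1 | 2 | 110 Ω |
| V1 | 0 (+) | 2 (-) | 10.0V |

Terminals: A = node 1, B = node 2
Find the Thévenin equivalent first; then I_n = V_th/R_th and R_n = R_th.
Step 1 — V_th is the open-circuit voltage V_A - V_B (nothing connected across the terminals).
Nodal analysis, taking node 2 as the 0 V reference.
Source V1 fixes V_0 = 10 V.
KCL at each unknown node (sum of currents leaving = 0; resistances in Ω):
  Node 1: (V_1 - 10)/24 + (V_1 - 0)/47000 + (V_1 - 0)/110 = 0
Collecting terms: 0.05078 × V_1 = 0.4167  =>  V_1 = 8.206 V
V_th = V_1 - V_2 = 8.206 - 0 = 8.206 V
Step 2 — R_th: zero the source — replace V1 by a short circuit (node 2 merges into node 0) — and find the resistance seen between A (node 1) and B (node 0).
Reduce the network between node 1 (A) and node 0 (B) by series/parallel combination:
  Rp1 = R1 ‖ R2 ‖ R3 (parallel, all between nodes 0 and 1) = 1/(1/24 + 1/47000 + 1/110) = 19.69 Ω
R_th = 19.69 Ω
I_n = V_th/R_th = 8.206/19.69 = 0.4167 A, and R_n = R_th = 19.69 Ω

Final answer: I_n = 0.4167 A, R_n = 19.69 Ω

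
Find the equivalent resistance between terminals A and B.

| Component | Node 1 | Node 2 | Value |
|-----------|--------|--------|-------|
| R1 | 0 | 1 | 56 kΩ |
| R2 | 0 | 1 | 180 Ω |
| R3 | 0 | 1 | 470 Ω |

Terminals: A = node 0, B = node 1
Reduce the network between node 0 (A) and node 1 (B) by series/parallel combination:
  Rp1 = R1 ‖ R2 ‖ R3 (parallel, all between nodes 0 and 1) = 1/(1/56000 + 1/180 + 1/470) = 129.9 Ω
R_eq = 129.9 Ω

Final answer: 129.9 Ω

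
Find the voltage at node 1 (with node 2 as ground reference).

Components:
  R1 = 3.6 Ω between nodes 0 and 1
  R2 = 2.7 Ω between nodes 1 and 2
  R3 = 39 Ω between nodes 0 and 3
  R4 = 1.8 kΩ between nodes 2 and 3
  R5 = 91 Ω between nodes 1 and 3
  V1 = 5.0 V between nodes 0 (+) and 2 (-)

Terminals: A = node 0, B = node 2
Nodal analysis, taking node 2 as the 0 V reference.
Source V1 fixes V_0 = 5 V.
KCL at each unknown node (sum of currents leaving = 0; resistances in Ω):
  Node 1: (V_1 - 5)/3.6 + (V_1 - 0)/2.7 + (V_1 - V_3)/91 = 0
  Node 3: (V_3 - 5)/39 + (V_3 - 0)/1800 + (V_3 - V_1)/91 = 0
Collecting terms (coefficients in siemens):
  0.6591·V_1 - 0.01099·V_3 = 1.389
  0.03719·V_3 - 0.01099·V_1 = 0.1282
Determinant D = (0.6591)(0.03719) - (-0.01099)(-0.01099) = 0.02439
V_1 = [(1.389)(0.03719) - (-0.01099)(0.1282)]/D = 2.175 V
V_3 = [(0.6591)(0.1282) - (1.389)(-0.01099)]/D = 4.091 V
The requested potential is V_1 = 2.175 V.

Final answer: V_1 = 2.175 V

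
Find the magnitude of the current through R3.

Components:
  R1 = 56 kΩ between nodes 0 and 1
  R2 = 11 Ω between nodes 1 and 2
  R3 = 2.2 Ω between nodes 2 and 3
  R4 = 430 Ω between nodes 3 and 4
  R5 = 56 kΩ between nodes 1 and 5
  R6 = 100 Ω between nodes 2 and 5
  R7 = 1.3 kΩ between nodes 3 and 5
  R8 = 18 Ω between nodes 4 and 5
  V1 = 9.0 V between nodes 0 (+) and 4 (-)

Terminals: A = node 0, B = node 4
Nodal analysis, taking node 4 as the 0 V reference.
Source V1 fixes V_0 = 9 V.
KCL at each unknown node (sum of currents leaving = 0; resistances in Ω):
  Node 1: (V_1 - 9)/56000 + (V_1 - V_2)/11 + (V_1 - V_5)/56000 = 0
  Node 2: (V_2 - V_1)/11 + (V_2 - V_3)/2.2 + (V_2 - V_5)/100 = 0
  Node 3: (V_3 - V_2)/2.2 + (V_3 - 0)/430 + (V_3 - V_5)/1300 = 0
  Node 5: (V_5 - V_1)/56000 + (V_5 - V_2)/100 + (V_5 - V_3)/1300 + (V_5 - 0)/18 = 0
Collecting terms (coefficients in siemens):
  0.09094·V_1 - 0.09091·V_2 - 0.00001786·V_5 = 0.0001607
  0.5555·V_2 - 0.09091·V_1 - 0.4545·V_3 - 0.01·V_5 = 0
  0.4576·V_3 - 0.4545·V_2 - 0.0007692·V_5 = 0
  0.06634·V_5 - 0.00001786·V_1 - 0.01·V_2 - 0.0007692·V_3 = 0
Solving these 4 simultaneous equations (Gaussian elimination) gives:
  V_1 = 0.01591 V, V_2 = 0.01415 V, V_3 = 0.01405 V, V_5 = 0.002299 V
I_R3 = (V_2 - V_3)/R3 = (0.01415 - 0.01405)/2.2 = 0.00004173 A
|I_R3| = 0.00004173 A

Final answer: |I_R3| = 4.173e-05 A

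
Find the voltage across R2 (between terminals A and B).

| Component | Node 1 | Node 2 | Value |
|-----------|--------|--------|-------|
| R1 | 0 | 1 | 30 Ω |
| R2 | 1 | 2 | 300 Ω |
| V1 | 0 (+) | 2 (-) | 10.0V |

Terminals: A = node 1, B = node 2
R1 and R2 are in series across V1 (node 0 → node 1 → node 2), and the output A–B is taken across R2, so this is a voltage divider.
Series current: I = V1/(R1 + R2) = 10/(30 + 300) = 10/330 = 0.0303 A
V_R2 = I × R2 = V1 × R2/(R1 + R2) = 10 × 300/330 = 9.091 V

Final answer: 9.091 V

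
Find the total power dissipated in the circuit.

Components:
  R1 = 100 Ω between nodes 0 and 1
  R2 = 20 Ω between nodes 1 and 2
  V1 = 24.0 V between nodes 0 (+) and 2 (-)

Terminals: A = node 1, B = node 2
Nodal analysis, taking node 2 as the 0 V reference.
Source V1 fixes V_0 = 24 V.
KCL at each unknown node (sum of currents leaving = 0; resistances in Ω):
  Node 1: (V_1 - 24)/100 + (V_1 - 0)/20 = 0
Collecting terms: 0.06 × V_1 = 0.24  =>  V_1 = 4 V
Power in each resistor, P = (ΔV)²/R:
  P_R1 = (24 - 4)²/100 = 4 W
  P_R2 = (4 - 0)²/20 = 0.8 W
P_total = P_R1 + P_R2 = 4.8 W

Final answer: 4.8 W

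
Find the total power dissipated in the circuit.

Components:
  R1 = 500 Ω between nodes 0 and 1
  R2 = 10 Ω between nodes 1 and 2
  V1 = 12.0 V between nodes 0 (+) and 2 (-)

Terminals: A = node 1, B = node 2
Nodal analysis, taking node 2 as the 0 V reference.
Source V1 fixes V_0 = 12 V.
KCL at each unknown node (sum of currents leaving = 0; resistances in Ω):
  Node 1: (V_1 - 12)/500 + (V_1 - 0)/10 = 0
Collecting terms: 0.102 × V_1 = 0.024  =>  V_1 = 0.2353 V
Power in each resistor, P = (ΔV)²/R:
  P_R1 = (12 - 0.2353)²/500 = 0.2768 W
  P_R2 = (0.2353 - 0)²/10 = 0.005536 W
P_total = P_R1 + P_R2 = 0.2824 W

Final answer: 0.2824 W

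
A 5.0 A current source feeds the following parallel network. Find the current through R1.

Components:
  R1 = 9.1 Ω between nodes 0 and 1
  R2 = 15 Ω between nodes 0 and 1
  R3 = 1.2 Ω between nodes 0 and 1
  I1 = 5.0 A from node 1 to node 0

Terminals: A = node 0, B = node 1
All resistors sit directly between nodes 0 and 1, so they are in parallel and share one voltage V; the full source current 5 A splits among them.
1/R_par = 1/9.1 + 1/15 + 1/1.2 = 1.01 S  =>  R_par = 0.9902 Ω
V = I × R_par = 5 × 0.9902 = 4.951 V
I_R1 = V/R1 = 4.951/9.1 = 0.5441 A

Final answer: 0.5441 A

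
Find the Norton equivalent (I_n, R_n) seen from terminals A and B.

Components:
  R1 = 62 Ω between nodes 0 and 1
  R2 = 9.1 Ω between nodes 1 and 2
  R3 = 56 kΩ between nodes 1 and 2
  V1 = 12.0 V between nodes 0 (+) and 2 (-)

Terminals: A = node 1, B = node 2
Find the Thévenin equivalent first; then I_n = V_th/R_th and R_n = R_th.
Step 1 — V_th is the open-circuit voltage V_A - V_B (nothing connected across the terminals).
Nodal analysis, taking node 2 as the 0 V reference.
Source V1 fixes V_0 = 12 V.
KCL at each unknown node (sum of currents leaving = 0; resistances in Ω):
  Node 1: (V_1 - 12)/62 + (V_1 - 0)/9.1 + (V_1 - 0)/56000 = 0
Collecting terms: 0.126 × V_1 = 0.1935  =>  V_1 = 1.536 V
V_th = V_1 - V_2 = 1.536 - 0 = 1.536 V
Step 2 — R_th: zero the source — replace V1 by a short circuit (node 2 merges into node 0) — and find the resistance seen between A (node 1) and B (node 0).
Reduce the network between node 1 (A) and node 0 (B) by series/parallel combination:
  Rp1 = R1 ‖ R2 ‖ R3 (parallel, all between nodes 0 and 1) = 1/(1/62 + 1/9.1 + 1/56000) = 7.934 Ω
R_th = 7.934 Ω
I_n = V_th/R_th = 1.536/7.934 = 0.1935 A, and R_n = R_th = 7.934 Ω

Final answer: I_n = 0.1935 A, R_n = 7.934 Ω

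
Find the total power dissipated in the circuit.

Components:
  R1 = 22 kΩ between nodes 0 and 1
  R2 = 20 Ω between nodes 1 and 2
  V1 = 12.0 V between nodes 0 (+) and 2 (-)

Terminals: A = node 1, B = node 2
Nodal analysis, taking node 2 as the 0 V reference.
Source V1 fixes V_0 = 12 V.
KCL at each unknown node (sum of currents leaving = 0; resistances in Ω):
  Node 1: (V_1 - 12)/22000 + (V_1 - 0)/20 = 0
Collecting terms: 0.05005 × V_1 = 0.0005455  =>  V_1 = 0.0109 V
Power in each resistor, P = (ΔV)²/R:
  P_R1 = (12 - 0.0109)²/22000 = 0.006534 W
  P_R2 = (0.0109 - 0)²/20 = 0.00000594 W
P_total = P_R1 + P_R2 = 0.00654 W

Final answer: 0.00654 W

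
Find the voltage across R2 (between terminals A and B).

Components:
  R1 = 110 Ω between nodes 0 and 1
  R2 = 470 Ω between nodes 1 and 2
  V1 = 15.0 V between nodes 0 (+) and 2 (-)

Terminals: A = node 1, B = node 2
R1 and R2 are in series across V1 (node 0 → node 1 → node 2), and the output A–B is taken across R2, so this is a voltage divider.
Series current: I = V1/(R1 + R2) = 15/(110 + 470) = 15/580 = 0.02586 A
V_R2 = I × R2 = V1 × R2/(R1 + R2) = 15 × 470/580 = 12.16 V

Final answer: 12.16 V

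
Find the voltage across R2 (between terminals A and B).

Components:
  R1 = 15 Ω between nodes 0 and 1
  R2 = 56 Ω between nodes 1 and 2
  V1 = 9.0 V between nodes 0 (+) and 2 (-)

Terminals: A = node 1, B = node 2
R1 and R2 are in series across V1 (node 0 → node 1 → node 2), and the output A–B is taken across R2, so this is a voltage divider.
Series current: I = V1/(R1 + R2) = 9/(15 + 56) = 9/71 = 0.1268 A
V_R2 = I × R2 = V1 × R2/(R1 + R2) = 9 × 56/71 = 7.099 V

Final answer: 7.099 V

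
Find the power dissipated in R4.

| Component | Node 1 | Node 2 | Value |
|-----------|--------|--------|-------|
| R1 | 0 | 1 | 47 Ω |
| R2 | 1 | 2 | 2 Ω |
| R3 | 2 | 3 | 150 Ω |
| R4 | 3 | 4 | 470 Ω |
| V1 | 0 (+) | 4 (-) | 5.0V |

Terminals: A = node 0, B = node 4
Nodal analysis, taking node 4 as the 0 V reference.
Source V1 fixes V_0 = 5 V.
KCL at each unknown node (sum of currents leaving = 0; resistances in Ω):
  Node 1: (V_1 - 5)/47 + (V_1 - V_2)/2 = 0
  Node 2: (V_2 - V_1)/2 + (V_2 - V_3)/150 = 0
  Node 3: (V_3 - V_2)/150 + (V_3 - 0)/470 = 0
Collecting terms (coefficients in siemens):
  0.5213·V_1 - 0.5·V_2 = 0.1064
  0.5067·V_2 - 0.5·V_1 - 0.006667·V_3 = 0
  0.008794·V_3 - 0.006667·V_2 = 0
Solving these 3 simultaneous equations (Gaussian elimination) gives:
  V_1 = 4.649 V, V_2 = 4.634 V, V_3 = 3.513 V
I_R4 = (V_3 - V_4)/R4 = (3.513 - 0)/470 = 0.007474 A
P_R4 = I_R4² × R4 = (0.007474)² × 470 = 0.02625 W

Final answer: 0.02625 W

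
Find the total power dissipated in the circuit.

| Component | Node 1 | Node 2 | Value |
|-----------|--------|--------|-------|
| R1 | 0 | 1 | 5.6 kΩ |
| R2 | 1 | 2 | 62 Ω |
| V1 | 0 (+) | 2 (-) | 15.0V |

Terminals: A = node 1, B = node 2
Nodal analysis, taking node 2 as the 0 V reference.
Source V1 fixes V_0 = 15 V.
KCL at each unknown node (sum of currents leaving = 0; resistances in Ω):
  Node 1: (V_1 - 15)/5600 + (V_1 - 0)/62 = 0
Collecting terms: 0.01631 × V_1 = 0.002679  =>  V_1 = 0.1643 V
Power in each resistor, P = (ΔV)²/R:
  P_R1 = (15 - 0.1643)²/5600 = 0.0393 W
  P_R2 = (0.1643 - 0)²/62 = 0.0004351 W
P_total = P_R1 + P_R2 = 0.03974 W

Final answer: 0.03974 W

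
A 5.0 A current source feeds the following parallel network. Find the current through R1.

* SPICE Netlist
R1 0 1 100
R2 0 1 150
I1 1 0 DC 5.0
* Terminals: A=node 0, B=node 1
All resistors sit directly between nodes 0 and 1, so they are in parallel and share one voltage V; the full source current 5 A splits among them.
1/R_par = 1/100 + 1/150 = 0.01667 S  =>  R_par = 60 Ω
V = I × R_par = 5 × 60 = 300 V
I_R1 = V/R1 = 300/100 = 3 A

Final answer: 3 A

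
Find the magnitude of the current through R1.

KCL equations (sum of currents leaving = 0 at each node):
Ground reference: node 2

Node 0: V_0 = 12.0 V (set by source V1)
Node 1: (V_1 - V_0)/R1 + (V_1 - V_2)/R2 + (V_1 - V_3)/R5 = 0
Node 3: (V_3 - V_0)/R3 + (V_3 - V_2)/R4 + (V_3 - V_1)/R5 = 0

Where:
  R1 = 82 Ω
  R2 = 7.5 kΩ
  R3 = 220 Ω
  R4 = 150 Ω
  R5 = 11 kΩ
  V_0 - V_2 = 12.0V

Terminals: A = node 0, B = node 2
Nodal analysis, taking node 2 as the 0 V reference.
Source V1 fixes V_0 = 12 V.
KCL at each unknown node (sum of currents leaving = 0; resistances in Ω):
  Node 1: (V_1 - 12)/82 + (V_1 - 0)/7500 + (V_1 - V_3)/11000 = 0
  Node 3: (V_3 - 12)/220 + (V_3 - 0)/150 + (V_3 - V_1)/11000 = 0
Collecting terms (coefficients in siemens):
  0.01242·V_1 - 0.00009091·V_3 = 0.1463
  0.0113·V_3 - 0.00009091·V_1 = 0.05455
Determinant D = (0.01242)(0.0113) - (-0.00009091)(-0.00009091) = 0.0001404
V_1 = [(0.1463)(0.0113) - (-0.00009091)(0.05455)]/D = 11.82 V
V_3 = [(0.01242)(0.05455) - (0.1463)(-0.00009091)]/D = 4.921 V
I_R1 = (V_0 - V_1)/R1 = (12 - 11.82)/82 = 0.002203 A
|I_R1| = 0.002203 A

Final answer: |I_R1| = 0.002203 A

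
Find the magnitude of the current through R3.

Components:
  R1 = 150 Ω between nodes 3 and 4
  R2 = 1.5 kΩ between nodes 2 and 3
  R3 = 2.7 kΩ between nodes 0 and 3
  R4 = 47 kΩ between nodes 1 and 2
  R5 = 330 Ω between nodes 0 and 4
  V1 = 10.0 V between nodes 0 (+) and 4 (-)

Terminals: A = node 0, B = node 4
Nodal analysis, taking node 4 as the 0 V reference.
Source V1 fixes V_0 = 10 V.
KCL at each unknown node (sum of currents leaving = 0; resistances in Ω):
  Node 1: (V_1 - V_2)/47000 = 0
  Node 2: (V_2 - V_3)/1500 + (V_2 - V_1)/47000 = 0
  Node 3: (V_3 - 0)/150 + (V_3 - V_2)/1500 + (V_3 - 10)/2700 = 0
Collecting terms (coefficients in siemens):
  0.00002128·V_1 - 0.00002128·V_2 = 0
  0.0006879·V_2 - 0.00002128·V_1 - 0.0006667·V_3 = 0
  0.007704·V_3 - 0.0006667·V_2 = 0.003704
Solving these 3 simultaneous equations (Gaussian elimination) gives:
  V_1 = 0.5263 V, V_2 = 0.5263 V, V_3 = 0.5263 V
I_R3 = (V_0 - V_3)/R3 = (10 - 0.5263)/2700 = 0.003509 A
|I_R3| = 0.003509 A

Final answer: |I_R3| = 0.003509 A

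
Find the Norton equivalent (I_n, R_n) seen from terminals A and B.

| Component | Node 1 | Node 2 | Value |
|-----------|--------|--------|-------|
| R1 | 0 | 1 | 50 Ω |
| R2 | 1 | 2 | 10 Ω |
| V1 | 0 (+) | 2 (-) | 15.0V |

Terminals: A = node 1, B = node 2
Find the Thévenin equivalent first; then I_n = V_th/R_th and R_n = R_th.
Step 1 — V_th is the open-circuit voltage V_A - V_B (nothing connected across the terminals).
Nodal analysis, taking node 2 as the 0 V reference.
Source V1 fixes V_0 = 15 V.
KCL at each unknown node (sum of currents leaving = 0; resistances in Ω):
  Node 1: (V_1 - 15)/50 + (V_1 - 0)/10 = 0
Collecting terms: 0.12 × V_1 = 0.3  =>  V_1 = 2.5 V
V_th = V_1 - V_2 = 2.5 - 0 = 2.5 V
Step 2 — R_th: zero the source — replace V1 by a short circuit (node 2 merges into node 0) — and find the resistance seen between A (node 1) and B (node 0).
Reduce the network between node 1 (A) and node 0 (B) by series/parallel combination:
  Rp1 = R1 ‖ R2 (parallel, both between nodes 0 and 1) = 1/(1/50 + 1/10) = 8.333 Ω
R_th = 8.333 Ω
I_n = V_th/R_th = 2.5/8.333 = 0.3 A, and R_n = R_th = 8.333 Ω

Final answer: I_n = 0.3 A, R_n = 8.333 Ω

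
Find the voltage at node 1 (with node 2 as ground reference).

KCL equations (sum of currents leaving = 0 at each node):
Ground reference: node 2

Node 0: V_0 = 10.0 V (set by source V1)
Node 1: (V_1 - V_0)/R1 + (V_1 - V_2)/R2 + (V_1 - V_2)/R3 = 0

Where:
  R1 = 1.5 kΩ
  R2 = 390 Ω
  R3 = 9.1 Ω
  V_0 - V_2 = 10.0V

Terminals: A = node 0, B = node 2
Nodal analysis, taking node 2 as the 0 V reference.
Source V1 fixes V_0 = 10 V.
KCL at each unknown node (sum of currents leaving = 0; resistances in Ω):
  Node 1: (V_1 - 10)/1500 + (V_1 - 0)/390 + (V_1 - 0)/9.1 = 0
Collecting terms: 0.1131 × V_1 = 0.006667  =>  V_1 = 0.05893 V
The requested potential is V_1 = 0.05893 V.

Final answer: V_1 = 0.05893 V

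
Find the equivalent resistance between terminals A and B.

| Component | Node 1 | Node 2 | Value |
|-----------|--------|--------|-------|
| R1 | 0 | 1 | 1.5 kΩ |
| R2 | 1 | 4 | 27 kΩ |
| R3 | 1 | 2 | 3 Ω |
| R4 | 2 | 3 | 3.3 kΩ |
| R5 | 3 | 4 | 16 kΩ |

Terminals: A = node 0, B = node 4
Reduce the network between node 0 (A) and node 4 (B) by series/parallel combination:
  Rs1 = R3 + R4 (series, joined only at node 2) = 3 + 3300 = 3303 Ω
  Rs2 = R5 + Rs1 (series, joined only at node 3) = 16000 + 3303 = 19300 Ω
  Rp1 = R2 ‖ Rs2 (parallel, both between nodes 1 and 4) = 1/(1/27000 + 1/19300) = 11260 Ω
  Rs3 = R1 + Rp1 (series, joined only at node 1) = 1500 + 11260 = 12760 Ω
R_eq = 12.76 kΩ

Final answer: 12.76 kΩ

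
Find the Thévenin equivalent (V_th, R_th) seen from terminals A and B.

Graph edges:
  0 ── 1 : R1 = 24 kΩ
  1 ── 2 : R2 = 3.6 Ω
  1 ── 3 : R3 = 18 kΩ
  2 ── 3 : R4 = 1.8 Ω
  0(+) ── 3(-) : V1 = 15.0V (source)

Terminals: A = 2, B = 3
Step 1 — V_th is the open-circuit voltage V_A - V_B (nothing connected across the terminals).
Nodal analysis, taking node 3 as the 0 V reference.
Source V1 fixes V_0 = 15 V.
KCL at each unknown node (sum of currents leaving = 0; resistances in Ω):
  Node 1: (V_1 - 15)/24000 + (V_1 - V_2)/3.6 + (V_1 - 0)/18000 = 0
  Node 2: (V_2 - V_1)/3.6 + (V_2 - 0)/1.8 = 0
Collecting terms (coefficients in siemens):
  0.2779·V_1 - 0.2778·V_2 = 0.000625
  0.8333·V_2 - 0.2778·V_1 = 0
Determinant D = (0.2779)(0.8333) - (-0.2778)(-0.2778) = 0.1544
V_1 = [(0.000625)(0.8333) - (-0.2778)(0)]/D = 0.003373 V
V_2 = [(0.2779)(0) - (0.000625)(-0.2778)]/D = 0.001124 V
V_th = V_2 - V_3 = 0.001124 - 0 = 0.001124 V
Step 2 — R_th: zero the source — replace V1 by a short circuit (node 3 merges into node 0) — and find the resistance seen between A (node 2) and B (node 0).
Reduce the network between node 2 (A) and node 0 (B) by series/parallel combination:
  Rp1 = R1 ‖ R3 (parallel, both between nodes 0 and 1) = 1/(1/24000 + 1/18000) = 10290 Ω
  Rs1 = R2 + Rp1 (series, joined only at node 1) = 3.6 + 10290 = 10290 Ω
  Rp2 = R4 ‖ Rs1 (parallel, both between nodes 0 and 2) = 1/(1/1.8 + 1/10290) = 1.8 Ω
R_th = 1.8 Ω

Final answer: V_th = 0.001124 V, R_th = 1.8 Ω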